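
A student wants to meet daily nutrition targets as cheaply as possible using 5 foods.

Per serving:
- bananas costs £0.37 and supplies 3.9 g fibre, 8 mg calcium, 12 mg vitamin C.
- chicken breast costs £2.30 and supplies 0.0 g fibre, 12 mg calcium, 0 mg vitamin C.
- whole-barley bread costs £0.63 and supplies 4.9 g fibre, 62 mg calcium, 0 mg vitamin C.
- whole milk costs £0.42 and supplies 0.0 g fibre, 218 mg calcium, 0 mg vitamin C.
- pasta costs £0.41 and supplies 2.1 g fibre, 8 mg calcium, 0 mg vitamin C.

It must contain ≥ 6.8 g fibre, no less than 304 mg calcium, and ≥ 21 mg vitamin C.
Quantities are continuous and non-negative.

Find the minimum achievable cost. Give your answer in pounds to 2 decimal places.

Let x1 = servings of bananas, x2 = servings of chicken breast, x3 = servings of whole-barley bread, x4 = servings of whole milk, x5 = servings of pasta.
Minimize 0.37x1 + 2.3x2 + 0.63x3 + 0.42x4 + 0.41x5 subject to:
  3.9x1 + 4.9x3 + 2.1x5 ≥ 6.8   (fibre)
  8x1 + 12x2 + 62x3 + 218x4 + 8x5 ≥ 304   (calcium)
  12x1 ≥ 21   (vitamin C)
  x1, x2, x3, x4, x5 ≥ 0.
The minimum-cost mix takes nothing from chicken breast, whole-barley bread, pasta — only bananas, whole milk. There the calcium and vitamin C constraints are tight.
That vertex is x1 = 1.75, x4 = 1.33.
Total cost: 0.37·1.75 + 0.42·1.33 = 1.2061.

£1.21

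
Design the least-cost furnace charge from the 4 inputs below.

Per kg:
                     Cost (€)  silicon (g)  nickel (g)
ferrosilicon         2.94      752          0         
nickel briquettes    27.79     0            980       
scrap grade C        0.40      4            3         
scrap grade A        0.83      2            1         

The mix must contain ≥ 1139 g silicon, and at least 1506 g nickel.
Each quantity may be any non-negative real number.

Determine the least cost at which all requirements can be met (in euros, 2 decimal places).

€47.16

Set it up as a linear program. Let x1 = kg of ferrosilicon, x2 = kg of nickel briquettes, x3 = kg of scrap grade C, x4 = kg of scrap grade A.
min 2.94x1 + 27.79x2 + 0.4x3 + 0.83x4 subject to:
  752x1 + 4x3 + 2x4 ≥ 1139   (silicon)
  980x2 + 3x3 + 1x4 ≥ 1506   (nickel)
  x1, x2, x3, x4 ≥ 0.
The minimum-cost mix takes nothing from scrap grade C, scrap grade A — only ferrosilicon, nickel briquettes. There the silicon and nickel constraints are tight.
Solving gives x1 = 1.5146, x2 = 1.5367.
Total cost: 2.94·1.5146 + 27.79·1.5367 = 47.1578.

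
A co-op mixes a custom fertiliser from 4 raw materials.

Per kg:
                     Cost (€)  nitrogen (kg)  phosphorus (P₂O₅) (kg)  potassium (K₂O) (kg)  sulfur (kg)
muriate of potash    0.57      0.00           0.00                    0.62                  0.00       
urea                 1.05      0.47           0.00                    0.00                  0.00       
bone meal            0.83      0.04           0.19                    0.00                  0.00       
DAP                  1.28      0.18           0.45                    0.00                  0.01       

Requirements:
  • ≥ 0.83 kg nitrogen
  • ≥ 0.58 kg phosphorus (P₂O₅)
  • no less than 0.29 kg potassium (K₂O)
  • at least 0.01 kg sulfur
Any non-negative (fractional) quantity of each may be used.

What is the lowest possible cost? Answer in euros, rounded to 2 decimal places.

This is a linear program. Let x1 = kg of muriate of potash, x2 = kg of urea, x3 = kg of bone meal, x4 = kg of DAP.
min 0.57x1 + 1.05x2 + 0.83x3 + 1.28x4 with:
  0.47x2 + 0.04x3 + 0.18x4 ≥ 0.83   (nitrogen)
  0.19x3 + 0.45x4 ≥ 0.58   (phosphorus (P₂O₅))
  0.62x1 ≥ 0.29   (potassium (K₂O))
  0.01x4 ≥ 0.01   (sulfur)
  x1, x2, x3, x4 ≥ 0.
At the optimum only muriate of potash, urea, DAP are positive (bone meal = 0). The nitrogen, phosphorus (P₂O₅), potassium (K₂O) requirements are met with equality.
Solving gives x1 = 0.4677, x2 = 1.272, x4 = 1.289.
Total cost: 0.57·0.4677 + 1.05·1.272 + 1.28·1.289 = 3.2521.

€3.25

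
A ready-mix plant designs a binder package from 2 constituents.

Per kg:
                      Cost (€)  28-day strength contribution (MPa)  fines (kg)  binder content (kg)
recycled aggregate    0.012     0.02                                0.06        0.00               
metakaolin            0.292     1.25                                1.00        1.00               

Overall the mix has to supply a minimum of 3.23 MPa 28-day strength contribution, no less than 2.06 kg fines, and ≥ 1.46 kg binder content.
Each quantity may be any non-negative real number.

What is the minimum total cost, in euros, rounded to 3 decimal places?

Treat it as an LP. Let x1 = kg of recycled aggregate, x2 = kg of metakaolin.
Minimise 0.012x1 + 0.292x2 subject to:
  0.02x1 + 1.25x2 ≥ 3.23   (28-day strength contribution)
  0.06x1 + 1x2 ≥ 2.06   (fines)
  1x2 ≥ 1.46   (binder content)
  x1, x2 ≥ 0.
At the optimum only metakaolin is positive (recycled aggregate = 0). The 28-day strength contribution requirement is met with equality.
That vertex is x2 = 2.584.
Objective = 0.292·2.584 = 0.75453.

€0.755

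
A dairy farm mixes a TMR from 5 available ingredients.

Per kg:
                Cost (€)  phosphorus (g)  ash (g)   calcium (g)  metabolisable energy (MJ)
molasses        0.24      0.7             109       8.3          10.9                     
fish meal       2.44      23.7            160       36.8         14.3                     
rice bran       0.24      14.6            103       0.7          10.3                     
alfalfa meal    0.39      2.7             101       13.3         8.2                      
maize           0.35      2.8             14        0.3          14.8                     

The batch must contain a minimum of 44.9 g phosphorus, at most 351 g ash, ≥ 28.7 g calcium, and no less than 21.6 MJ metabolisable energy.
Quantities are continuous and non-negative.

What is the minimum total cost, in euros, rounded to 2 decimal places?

€2.07

This is a linear program. Let x1 = kg of molasses, x2 = kg of fish meal, x3 = kg of rice bran, x4 = kg of alfalfa meal, x5 = kg of maize.
min 0.24x1 + 2.44x2 + 0.24x3 + 0.39x4 + 0.35x5 s.t.:
  0.7x1 + 23.7x2 + 14.6x3 + 2.7x4 + 2.8x5 ≥ 44.9   (phosphorus)
  109x1 + 160x2 + 103x3 + 101x4 + 14x5 ≤ 351   (ash)
  8.3x1 + 36.8x2 + 0.7x3 + 13.3x4 + 0.3x5 ≥ 28.7   (calcium)
  10.9x1 + 14.3x2 + 10.3x3 + 8.2x4 + 14.8x5 ≥ 21.6   (metabolisable energy)
  x1, x2, x3, x4, x5 ≥ 0.
At the optimum only fish meal, rice bran, alfalfa meal are positive (molasses, maize = 0). The phosphorus, ash, calcium requirements are met with equality.
Solving gives x2 = 0.5715, x3 = 2.061, x4 = 0.468.
Cost = 2.44·0.5715 + 0.24·2.061 + 0.39·0.468 = 2.0716.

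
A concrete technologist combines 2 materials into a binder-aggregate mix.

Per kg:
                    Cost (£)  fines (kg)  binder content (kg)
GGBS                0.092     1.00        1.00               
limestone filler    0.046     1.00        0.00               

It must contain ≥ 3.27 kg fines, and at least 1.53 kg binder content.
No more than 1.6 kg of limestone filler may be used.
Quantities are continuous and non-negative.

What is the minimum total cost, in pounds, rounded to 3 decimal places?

£0.227

Let x1 = kg of GGBS, x2 = kg of limestone filler.
Minimise 0.092x1 + 0.046x2 subject to:
  1x1 + 1x2 ≥ 3.27   (fines)
  1x1 ≥ 1.53   (binder content)
  x2 ≤ 1.6
  x1, x2 ≥ 0.
Both inputs are positive at the optimum. Binding constraints: fines and the limestone filler cap.
Solving gives x1 = 1.67, x2 = 1.6.
Hence cost = 0.092·1.67 + 0.046·1.6 = £0.22724.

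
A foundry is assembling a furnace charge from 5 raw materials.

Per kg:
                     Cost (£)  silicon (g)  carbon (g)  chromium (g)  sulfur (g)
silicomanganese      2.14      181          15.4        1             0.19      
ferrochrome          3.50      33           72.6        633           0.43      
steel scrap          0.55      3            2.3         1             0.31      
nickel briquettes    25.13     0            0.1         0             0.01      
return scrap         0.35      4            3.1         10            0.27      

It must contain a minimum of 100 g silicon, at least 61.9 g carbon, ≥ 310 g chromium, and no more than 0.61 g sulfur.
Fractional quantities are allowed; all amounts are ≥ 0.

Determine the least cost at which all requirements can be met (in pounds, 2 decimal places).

£3.56

Let x1 = kg of silicomanganese, x2 = kg of ferrochrome, x3 = kg of steel scrap, x4 = kg of nickel briquettes, x5 = kg of return scrap.
Minimise 2.14x1 + 3.5x2 + 0.55x3 + 25.13x4 + 0.35x5 subject to:
  181x1 + 33x2 + 3x3 + 4x5 ≥ 100   (silicon)
  15.4x1 + 72.6x2 + 2.3x3 + 0.1x4 + 3.1x5 ≥ 61.9   (carbon)
  1x1 + 633x2 + 1x3 + 10x5 ≥ 310   (chromium)
  0.19x1 + 0.43x2 + 0.31x3 + 0.01x4 + 0.27x5 ≤ 0.61   (sulfur)
  x1, x2, x3, x4, x5 ≥ 0.
The minimum-cost mix takes nothing from steel scrap, nickel briquettes, return scrap — only silicomanganese, ferrochrome. The silicon and carbon requirements are met with equality.
Solving gives x1 = 0.413, x2 = 0.765.
Total cost: 2.14·0.413 + 3.5·0.765 = 3.5613.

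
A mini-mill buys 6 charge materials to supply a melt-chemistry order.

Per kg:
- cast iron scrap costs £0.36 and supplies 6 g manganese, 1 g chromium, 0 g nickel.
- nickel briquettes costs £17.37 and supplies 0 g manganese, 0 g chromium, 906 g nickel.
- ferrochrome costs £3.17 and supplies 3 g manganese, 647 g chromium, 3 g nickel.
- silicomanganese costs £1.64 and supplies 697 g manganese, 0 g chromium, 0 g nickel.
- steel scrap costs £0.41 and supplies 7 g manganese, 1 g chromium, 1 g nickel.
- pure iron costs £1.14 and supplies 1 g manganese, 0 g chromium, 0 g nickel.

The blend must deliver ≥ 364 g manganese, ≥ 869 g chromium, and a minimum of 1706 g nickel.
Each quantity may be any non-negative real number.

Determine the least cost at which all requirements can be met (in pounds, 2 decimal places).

This is a linear program. Let x1 = kg of cast iron scrap, x2 = kg of nickel briquettes, x3 = kg of ferrochrome, x4 = kg of silicomanganese, x5 = kg of steel scrap, x6 = kg of pure iron.
Minimise 0.36x1 + 17.37x2 + 3.17x3 + 1.64x4 + 0.41x5 + 1.14x6 subject to:
  6x1 + 3x3 + 697x4 + 7x5 + 1x6 ≥ 364   (manganese)
  1x1 + 647x3 + 1x5 ≥ 869   (chromium)
  906x2 + 3x3 + 1x5 ≥ 1706   (nickel)
  x1, x2, x3, x4, x5, x6 ≥ 0.
At the optimum only nickel briquettes, ferrochrome, silicomanganese are positive (cast iron scrap, steel scrap, pure iron = 0). There the manganese, chromium, nickel constraints are tight.
Solving gives x2 = 1.879, x3 = 1.343, x4 = 0.5165.
Cost = 17.37·1.879 + 3.17·1.343 + 1.64·0.5165 = 37.7426.

£37.74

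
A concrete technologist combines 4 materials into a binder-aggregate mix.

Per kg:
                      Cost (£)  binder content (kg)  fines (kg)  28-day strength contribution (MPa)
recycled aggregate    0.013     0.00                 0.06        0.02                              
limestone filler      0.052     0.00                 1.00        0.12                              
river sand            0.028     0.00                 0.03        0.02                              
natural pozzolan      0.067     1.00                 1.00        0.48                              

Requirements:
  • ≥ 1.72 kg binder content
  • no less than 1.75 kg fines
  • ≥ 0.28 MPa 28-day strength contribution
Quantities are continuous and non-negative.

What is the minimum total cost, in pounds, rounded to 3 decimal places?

Let x1 = kg of recycled aggregate, x2 = kg of limestone filler, x3 = kg of river sand, x4 = kg of natural pozzolan.
Minimise 0.013x1 + 0.052x2 + 0.028x3 + 0.067x4 s.t.:
  1x4 ≥ 1.72   (binder content)
  0.06x1 + 1x2 + 0.03x3 + 1x4 ≥ 1.75   (fines)
  0.02x1 + 0.12x2 + 0.02x3 + 0.48x4 ≥ 0.28   (28-day strength contribution)
  x1, x2, x3, x4 ≥ 0.
The minimum-cost mix takes nothing from recycled aggregate, river sand — only limestone filler, natural pozzolan. The binder content and fines requirements are met with equality.
So limestone filler = 0.03 kg, natural pozzolan = 1.72 kg.
Objective = 0.052·0.03 + 0.067·1.72 = 0.11680.

£0.117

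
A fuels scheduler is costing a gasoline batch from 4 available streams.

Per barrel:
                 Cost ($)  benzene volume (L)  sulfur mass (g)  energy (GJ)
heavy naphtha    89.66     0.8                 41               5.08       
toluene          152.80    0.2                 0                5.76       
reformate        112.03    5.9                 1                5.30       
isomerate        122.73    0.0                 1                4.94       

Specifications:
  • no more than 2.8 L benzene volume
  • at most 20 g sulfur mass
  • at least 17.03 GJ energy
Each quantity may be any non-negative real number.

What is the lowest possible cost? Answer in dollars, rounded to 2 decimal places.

$399.72

Let x1 = barrels of heavy naphtha, x2 = barrels of toluene, x3 = barrels of reformate, x4 = barrels of isomerate.
Minimize 89.66x1 + 152.8x2 + 112.03x3 + 122.73x4 with:
  0.8x1 + 0.2x2 + 5.9x3 ≤ 2.8   (benzene volume)
  41x1 + 1x3 + 1x4 ≤ 20   (sulfur mass)
  5.08x1 + 5.76x2 + 5.3x3 + 4.94x4 ≥ 17.03   (energy)
  x1, x2, x3, x4 ≥ 0.
The cheapest feasible vertex uses only heavy naphtha, reformate, isomerate; toluene is not used. Binding constraints: benzene volume, sulfur mass, energy.
Optimal quantities: heavy naphtha = 0.4149 barrels, reformate = 0.4183 barrels, isomerate = 2.572 barrels.
Cost = 89.66·0.4149 + 112.03·0.4183 + 122.73·2.572 = 399.7236.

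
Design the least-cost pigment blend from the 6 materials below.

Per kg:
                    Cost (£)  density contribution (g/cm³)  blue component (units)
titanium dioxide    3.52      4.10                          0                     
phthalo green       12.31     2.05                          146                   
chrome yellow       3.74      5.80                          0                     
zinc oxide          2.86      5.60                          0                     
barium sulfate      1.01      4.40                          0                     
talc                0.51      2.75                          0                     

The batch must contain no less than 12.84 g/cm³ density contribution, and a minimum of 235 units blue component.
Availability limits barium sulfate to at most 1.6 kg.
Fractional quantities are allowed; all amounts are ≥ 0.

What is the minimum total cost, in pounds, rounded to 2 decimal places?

Let x1 = kg of titanium dioxide, x2 = kg of phthalo green, x3 = kg of chrome yellow, x4 = kg of zinc oxide, x5 = kg of barium sulfate, x6 = kg of talc.
min 3.52x1 + 12.31x2 + 3.74x3 + 2.86x4 + 1.01x5 + 0.51x6 s.t.:
  4.1x1 + 2.05x2 + 5.8x3 + 5.6x4 + 4.4x5 + 2.75x6 ≥ 12.84   (density contribution)
  146x2 ≥ 235   (blue component)
  x5 ≤ 1.6
  x1, x2, x3, x4, x5, x6 ≥ 0.
The optimal basis is {phthalo green, talc}; titanium dioxide, chrome yellow, zinc oxide, barium sulfate drop out. The density contribution and blue component requirements are met with equality.
That vertex is x2 = 1.6096, x6 = 3.4692.
Objective = 12.31·1.6096 + 0.51·3.4692 = 21.5835.

£21.58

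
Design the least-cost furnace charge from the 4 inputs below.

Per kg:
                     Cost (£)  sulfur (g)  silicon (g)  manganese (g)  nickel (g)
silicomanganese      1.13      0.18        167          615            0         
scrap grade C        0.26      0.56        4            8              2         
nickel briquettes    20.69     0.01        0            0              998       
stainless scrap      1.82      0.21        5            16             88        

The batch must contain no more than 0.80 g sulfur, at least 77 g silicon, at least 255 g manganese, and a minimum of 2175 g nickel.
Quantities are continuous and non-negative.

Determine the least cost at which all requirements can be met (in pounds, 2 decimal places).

£45.48

Let x1 = kg of silicomanganese, x2 = kg of scrap grade C, x3 = kg of nickel briquettes, x4 = kg of stainless scrap.
Minimise 1.13x1 + 0.26x2 + 20.69x3 + 1.82x4 s.t.:
  0.18x1 + 0.56x2 + 0.01x3 + 0.21x4 ≤ 0.8   (sulfur)
  167x1 + 4x2 + 5x4 ≥ 77   (silicon)
  615x1 + 8x2 + 16x4 ≥ 255   (manganese)
  2x2 + 998x3 + 88x4 ≥ 2175   (nickel)
  x1, x2, x3, x4 ≥ 0.
The cheapest feasible vertex uses only silicomanganese, nickel briquettes, stainless scrap; scrap grade C is not used. The sulfur, silicon, nickel requirements are met with equality.
That vertex is x1 = 0.35891, x3 = 1.8785, x4 = 3.4124.
Total cost: 1.13·0.35891 + 20.69·1.8785 + 1.82·3.4124 = 45.4823.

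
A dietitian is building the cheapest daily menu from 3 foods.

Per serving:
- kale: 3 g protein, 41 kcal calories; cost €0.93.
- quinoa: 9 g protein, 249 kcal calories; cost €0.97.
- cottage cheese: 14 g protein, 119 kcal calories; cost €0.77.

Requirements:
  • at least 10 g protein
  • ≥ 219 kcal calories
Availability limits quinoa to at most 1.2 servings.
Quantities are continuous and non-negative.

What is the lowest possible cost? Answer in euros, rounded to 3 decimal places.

Let x1 = servings of kale, x2 = servings of quinoa, x3 = servings of cottage cheese.
Minimize 0.93x1 + 0.97x2 + 0.77x3 subject to:
  3x1 + 9x2 + 14x3 ≥ 10   (protein)
  41x1 + 249x2 + 119x3 ≥ 219   (calories)
  x2 ≤ 1.2
  x1, x2, x3 ≥ 0.
The cheapest feasible vertex uses only quinoa, cottage cheese; kale is not used. There the protein and calories constraints are tight.
Solving gives x2 = 0.7768, x3 = 0.2149.
Hence cost = 0.97·0.7768 + 0.77·0.2149 = €0.91897.

€0.919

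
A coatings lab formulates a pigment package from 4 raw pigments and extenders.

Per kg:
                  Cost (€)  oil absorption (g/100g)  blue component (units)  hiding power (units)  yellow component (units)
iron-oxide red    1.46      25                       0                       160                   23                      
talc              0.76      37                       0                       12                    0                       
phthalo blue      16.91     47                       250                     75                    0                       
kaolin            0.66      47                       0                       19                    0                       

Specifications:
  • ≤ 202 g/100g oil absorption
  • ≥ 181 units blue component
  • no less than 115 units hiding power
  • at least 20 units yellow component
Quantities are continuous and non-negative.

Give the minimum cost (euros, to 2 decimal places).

€13.51

Let x1 = kg of iron-oxide red, x2 = kg of talc, x3 = kg of phthalo blue, x4 = kg of kaolin.
Minimise 1.46x1 + 0.76x2 + 16.91x3 + 0.66x4 s.t.:
  25x1 + 37x2 + 47x3 + 47x4 ≤ 202   (oil absorption)
  250x3 ≥ 181   (blue component)
  160x1 + 12x2 + 75x3 + 19x4 ≥ 115   (hiding power)
  23x1 ≥ 20   (yellow component)
  x1, x2, x3, x4 ≥ 0.
The cheapest feasible vertex uses only iron-oxide red, phthalo blue; talc, kaolin are not used. There the blue component and yellow component constraints are tight.
Optimal quantities: iron-oxide red = 0.8696 kg, phthalo blue = 0.724 kg.
Cost = 1.46·0.8696 + 16.91·0.724 = 13.5125.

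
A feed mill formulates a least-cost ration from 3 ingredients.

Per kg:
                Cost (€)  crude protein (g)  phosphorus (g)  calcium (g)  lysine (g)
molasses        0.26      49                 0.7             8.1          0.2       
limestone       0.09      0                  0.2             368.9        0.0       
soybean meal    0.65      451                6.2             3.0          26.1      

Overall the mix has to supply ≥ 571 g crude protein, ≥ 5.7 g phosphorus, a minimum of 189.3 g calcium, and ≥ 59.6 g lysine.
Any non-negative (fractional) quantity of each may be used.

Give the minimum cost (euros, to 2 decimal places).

€1.53

Let x1 = kg of molasses, x2 = kg of limestone, x3 = kg of soybean meal.
Minimize 0.26x1 + 0.09x2 + 0.65x3 with:
  49x1 + 451x3 ≥ 571   (crude protein)
  0.7x1 + 0.2x2 + 6.2x3 ≥ 5.7   (phosphorus)
  8.1x1 + 368.9x2 + 3x3 ≥ 189.3   (calcium)
  0.2x1 + 26.1x3 ≥ 59.6   (lysine)
  x1, x2, x3 ≥ 0.
The minimum-cost mix takes nothing from molasses — only limestone, soybean meal. The calcium and lysine requirements are met with equality.
Solving gives x2 = 0.4946, x3 = 2.284.
Total cost: 0.09·0.4946 + 0.65·2.284 = 1.5291.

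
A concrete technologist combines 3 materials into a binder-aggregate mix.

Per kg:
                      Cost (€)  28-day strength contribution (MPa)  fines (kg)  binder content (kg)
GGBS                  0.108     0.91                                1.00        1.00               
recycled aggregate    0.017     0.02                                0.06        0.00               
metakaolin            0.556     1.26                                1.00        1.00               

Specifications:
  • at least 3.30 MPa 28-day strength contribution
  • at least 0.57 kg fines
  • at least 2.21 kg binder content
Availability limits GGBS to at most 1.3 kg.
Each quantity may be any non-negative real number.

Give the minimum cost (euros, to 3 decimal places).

Let x1 = kg of GGBS, x2 = kg of recycled aggregate, x3 = kg of metakaolin.
Minimise 0.108x1 + 0.017x2 + 0.556x3 s.t.:
  0.91x1 + 0.02x2 + 1.26x3 ≥ 3.3   (28-day strength contribution)
  1x1 + 0.06x2 + 1x3 ≥ 0.57   (fines)
  1x1 + 1x3 ≥ 2.21   (binder content)
  x1 ≤ 1.3
  x1, x2, x3 ≥ 0.
At the optimum only GGBS, metakaolin are positive (recycled aggregate = 0). Binding constraints: 28-day strength contribution and the GGBS cap.
Optimal quantities: GGBS = 1.3 kg, metakaolin = 1.6802 kg.
Hence cost = 0.108·1.3 + 0.556·1.6802 = €1.07459.

€1.075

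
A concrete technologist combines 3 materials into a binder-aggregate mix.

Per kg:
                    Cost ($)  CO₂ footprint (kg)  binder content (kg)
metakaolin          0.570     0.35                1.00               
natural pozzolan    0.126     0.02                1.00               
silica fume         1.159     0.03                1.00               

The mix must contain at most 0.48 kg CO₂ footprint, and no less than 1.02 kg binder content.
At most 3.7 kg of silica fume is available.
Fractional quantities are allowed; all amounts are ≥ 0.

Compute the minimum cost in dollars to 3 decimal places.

$0.129

Let x1 = kg of metakaolin, x2 = kg of natural pozzolan, x3 = kg of silica fume.
Minimize 0.57x1 + 0.126x2 + 1.159x3 subject to:
  0.35x1 + 0.02x2 + 0.03x3 ≤ 0.48   (CO₂ footprint)
  1x1 + 1x2 + 1x3 ≥ 1.02   (binder content)
  x3 ≤ 3.7
  x1, x2, x3 ≥ 0.
The cheapest feasible vertex uses only natural pozzolan; metakaolin, silica fume are not used. There the binder content constraint is tight.
Optimal quantities: natural pozzolan = 1.02 kg.
Cost = 0.126·1.02 = 0.12852.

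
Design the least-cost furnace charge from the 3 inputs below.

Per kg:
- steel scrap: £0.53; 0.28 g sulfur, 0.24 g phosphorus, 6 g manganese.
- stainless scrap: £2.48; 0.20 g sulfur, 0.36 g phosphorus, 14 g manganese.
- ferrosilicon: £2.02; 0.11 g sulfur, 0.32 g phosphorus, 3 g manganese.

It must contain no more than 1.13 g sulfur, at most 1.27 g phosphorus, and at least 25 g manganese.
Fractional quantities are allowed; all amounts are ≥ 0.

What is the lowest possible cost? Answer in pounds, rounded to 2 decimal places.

Let x1 = kg of steel scrap, x2 = kg of stainless scrap, x3 = kg of ferrosilicon.
Minimise 0.53x1 + 2.48x2 + 2.02x3 with:
  0.28x1 + 0.2x2 + 0.11x3 ≤ 1.13   (sulfur)
  0.24x1 + 0.36x2 + 0.32x3 ≤ 1.27   (phosphorus)
  6x1 + 14x2 + 3x3 ≥ 25   (manganese)
  x1, x2, x3 ≥ 0.
The optimal basis is {steel scrap, stainless scrap}; ferrosilicon drops out. The sulfur and manganese requirements are met with equality.
Optimal quantities: steel scrap = 3.978 kg, stainless scrap = 0.08088 kg.
Hence cost = 0.53·3.978 + 2.48·0.08088 = £2.3089.

£2.31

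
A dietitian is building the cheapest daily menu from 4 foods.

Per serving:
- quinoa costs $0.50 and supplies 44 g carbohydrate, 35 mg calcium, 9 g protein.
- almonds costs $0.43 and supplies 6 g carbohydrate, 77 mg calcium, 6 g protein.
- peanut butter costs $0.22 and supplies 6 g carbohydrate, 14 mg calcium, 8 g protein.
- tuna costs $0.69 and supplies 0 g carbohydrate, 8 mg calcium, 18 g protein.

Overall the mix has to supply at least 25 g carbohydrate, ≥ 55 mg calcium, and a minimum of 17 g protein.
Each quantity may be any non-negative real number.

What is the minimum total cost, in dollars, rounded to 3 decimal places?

$0.624

This is a linear program. Let x1 = servings of quinoa, x2 = servings of almonds, x3 = servings of peanut butter, x4 = servings of tuna.
Minimize 0.5x1 + 0.43x2 + 0.22x3 + 0.69x4 s.t.:
  44x1 + 6x2 + 6x3 ≥ 25   (carbohydrate)
  35x1 + 77x2 + 14x3 + 8x4 ≥ 55   (calcium)
  9x1 + 6x2 + 8x3 + 18x4 ≥ 17   (protein)
  x1, x2, x3, x4 ≥ 0.
The minimum-cost mix takes nothing from tuna — only quinoa, almonds, peanut butter. There the carbohydrate, calcium, protein constraints are tight.
Solving gives x1 = 0.3173, x2 = 0.2879, x3 = 1.552.
Hence cost = 0.5·0.3173 + 0.43·0.2879 + 0.22·1.552 = $0.62389.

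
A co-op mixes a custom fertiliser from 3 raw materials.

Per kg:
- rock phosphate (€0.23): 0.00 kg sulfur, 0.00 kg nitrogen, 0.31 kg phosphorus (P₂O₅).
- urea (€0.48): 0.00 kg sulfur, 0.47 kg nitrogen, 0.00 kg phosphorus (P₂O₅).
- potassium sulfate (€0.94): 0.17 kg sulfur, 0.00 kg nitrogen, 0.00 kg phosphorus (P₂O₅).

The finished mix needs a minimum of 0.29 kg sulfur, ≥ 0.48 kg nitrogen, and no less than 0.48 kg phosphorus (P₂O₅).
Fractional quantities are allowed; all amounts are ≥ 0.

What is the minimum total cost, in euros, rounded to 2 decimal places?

€2.45

Let x1 = kg of rock phosphate, x2 = kg of urea, x3 = kg of potassium sulfate.
Minimize 0.23x1 + 0.48x2 + 0.94x3 with:
  0.17x3 ≥ 0.29   (sulfur)
  0.47x2 ≥ 0.48   (nitrogen)
  0.31x1 ≥ 0.48   (phosphorus (P₂O₅))
  x1, x2, x3 ≥ 0.
All 3 inputs are positive at the optimum. There the sulfur, nitrogen, phosphorus (P₂O₅) constraints are tight.
That vertex is x1 = 1.548, x2 = 1.021, x3 = 1.706.
Total cost: 0.23·1.548 + 0.48·1.021 + 0.94·1.706 = 2.4498.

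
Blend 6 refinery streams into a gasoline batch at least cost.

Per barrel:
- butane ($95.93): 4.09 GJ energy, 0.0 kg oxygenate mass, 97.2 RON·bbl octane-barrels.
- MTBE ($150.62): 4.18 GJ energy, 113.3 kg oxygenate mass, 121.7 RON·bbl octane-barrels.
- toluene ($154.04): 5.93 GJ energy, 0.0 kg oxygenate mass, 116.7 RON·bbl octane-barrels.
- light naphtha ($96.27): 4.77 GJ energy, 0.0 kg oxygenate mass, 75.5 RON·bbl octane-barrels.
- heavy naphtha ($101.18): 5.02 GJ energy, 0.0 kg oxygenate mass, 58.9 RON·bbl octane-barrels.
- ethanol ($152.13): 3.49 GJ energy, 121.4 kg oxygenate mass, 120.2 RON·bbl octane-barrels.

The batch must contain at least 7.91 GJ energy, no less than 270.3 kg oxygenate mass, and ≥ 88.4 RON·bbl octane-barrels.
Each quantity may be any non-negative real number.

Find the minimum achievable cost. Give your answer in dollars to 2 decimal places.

Treat it as an LP. Let x1 = barrels of butane, x2 = barrels of MTBE, x3 = barrels of toluene, x4 = barrels of light naphtha, x5 = barrels of heavy naphtha, x6 = barrels of ethanol.
Minimize 95.93x1 + 150.62x2 + 154.04x3 + 96.27x4 + 101.18x5 + 152.13x6 s.t.:
  4.09x1 + 4.18x2 + 5.93x3 + 4.77x4 + 5.02x5 + 3.49x6 ≥ 7.91   (energy)
  113.3x2 + 121.4x6 ≥ 270.3   (oxygenate mass)
  97.2x1 + 121.7x2 + 116.7x3 + 75.5x4 + 58.9x5 + 120.2x6 ≥ 88.4   (octane-barrels)
  x1, x2, x3, x4, x5, x6 ≥ 0.
At the optimum only MTBE, ethanol are positive (butane, toluene, light naphtha, heavy naphtha = 0). There the energy and oxygenate mass constraints are tight.
Solving gives x2 = 0.151087, x6 = 2.08552.
Cost = 150.62·0.151087 + 152.13·2.08552 = 340.0269.

$340.03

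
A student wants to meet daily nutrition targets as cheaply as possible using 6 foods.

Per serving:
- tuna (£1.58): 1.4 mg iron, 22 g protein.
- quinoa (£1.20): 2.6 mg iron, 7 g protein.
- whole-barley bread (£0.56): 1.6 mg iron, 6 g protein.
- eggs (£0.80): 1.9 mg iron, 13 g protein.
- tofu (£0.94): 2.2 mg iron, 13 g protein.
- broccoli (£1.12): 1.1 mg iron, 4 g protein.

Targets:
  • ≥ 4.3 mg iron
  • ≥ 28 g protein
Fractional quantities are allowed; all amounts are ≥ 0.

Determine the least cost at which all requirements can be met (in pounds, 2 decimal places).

£1.78

Set it up as a linear program. Let x1 = servings of tuna, x2 = servings of quinoa, x3 = servings of whole-barley bread, x4 = servings of eggs, x5 = servings of tofu, x6 = servings of broccoli.
min 1.58x1 + 1.2x2 + 0.56x3 + 0.8x4 + 0.94x5 + 1.12x6 with:
  1.4x1 + 2.6x2 + 1.6x3 + 1.9x4 + 2.2x5 + 1.1x6 ≥ 4.3   (iron)
  22x1 + 7x2 + 6x3 + 13x4 + 13x5 + 4x6 ≥ 28   (protein)
  x1, x2, x3, x4, x5, x6 ≥ 0.
The cheapest feasible vertex uses only whole-barley bread, eggs; tuna, quinoa, tofu, broccoli are not used. Binding constraints: iron and protein.
So whole-barley bread = 0.2872 servings, eggs = 2.021 servings.
Total cost: 0.56·0.2872 + 0.8·2.021 = 1.7776.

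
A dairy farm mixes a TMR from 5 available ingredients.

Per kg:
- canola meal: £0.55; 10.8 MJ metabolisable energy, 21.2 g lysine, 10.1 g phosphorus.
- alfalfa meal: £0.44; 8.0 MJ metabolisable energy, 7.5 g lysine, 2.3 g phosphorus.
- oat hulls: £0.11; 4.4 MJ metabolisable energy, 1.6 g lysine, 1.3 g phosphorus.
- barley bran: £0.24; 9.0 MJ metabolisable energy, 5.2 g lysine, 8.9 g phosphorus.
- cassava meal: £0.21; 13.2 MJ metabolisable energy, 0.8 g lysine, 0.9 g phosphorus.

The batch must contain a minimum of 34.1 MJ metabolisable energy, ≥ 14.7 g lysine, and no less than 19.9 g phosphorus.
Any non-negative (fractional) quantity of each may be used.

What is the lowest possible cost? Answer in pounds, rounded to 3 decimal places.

Let x1 = kg of canola meal, x2 = kg of alfalfa meal, x3 = kg of oat hulls, x4 = kg of barley bran, x5 = kg of cassava meal.
min 0.55x1 + 0.44x2 + 0.11x3 + 0.24x4 + 0.21x5 with:
  10.8x1 + 8x2 + 4.4x3 + 9x4 + 13.2x5 ≥ 34.1   (metabolisable energy)
  21.2x1 + 7.5x2 + 1.6x3 + 5.2x4 + 0.8x5 ≥ 14.7   (lysine)
  10.1x1 + 2.3x2 + 1.3x3 + 8.9x4 + 0.9x5 ≥ 19.9   (phosphorus)
  x1, x2, x3, x4, x5 ≥ 0.
The minimum-cost mix takes nothing from alfalfa meal, oat hulls — only canola meal, barley bran, cassava meal. Binding constraints: metabolisable energy, lysine, phosphorus.
That vertex is x1 = 0.18064, x4 = 1.9168, x5 = 1.1286.
Cost = 0.55·0.18064 + 0.24·1.9168 + 0.21·1.1286 = 0.79639.

£0.796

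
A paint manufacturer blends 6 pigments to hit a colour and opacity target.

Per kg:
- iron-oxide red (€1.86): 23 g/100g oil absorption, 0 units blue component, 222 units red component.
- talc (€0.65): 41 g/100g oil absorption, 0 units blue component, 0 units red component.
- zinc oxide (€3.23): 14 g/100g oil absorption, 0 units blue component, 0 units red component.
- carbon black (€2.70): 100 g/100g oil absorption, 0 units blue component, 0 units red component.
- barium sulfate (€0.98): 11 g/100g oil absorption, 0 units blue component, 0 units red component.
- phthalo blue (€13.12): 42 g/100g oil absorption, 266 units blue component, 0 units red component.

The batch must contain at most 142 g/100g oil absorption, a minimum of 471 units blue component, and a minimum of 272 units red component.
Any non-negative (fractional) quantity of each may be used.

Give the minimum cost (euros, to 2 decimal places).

€25.51

Let x1 = kg of iron-oxide red, x2 = kg of talc, x3 = kg of zinc oxide, x4 = kg of carbon black, x5 = kg of barium sulfate, x6 = kg of phthalo blue.
Minimize 1.86x1 + 0.65x2 + 3.23x3 + 2.7x4 + 0.98x5 + 13.12x6 subject to:
  23x1 + 41x2 + 14x3 + 100x4 + 11x5 + 42x6 ≤ 142   (oil absorption)
  266x6 ≥ 471   (blue component)
  222x1 ≥ 272   (red component)
  x1, x2, x3, x4, x5, x6 ≥ 0.
The minimum-cost mix takes nothing from talc, zinc oxide, carbon black, barium sulfate — only iron-oxide red, phthalo blue. Binding constraints: blue component and red component.
That vertex is x1 = 1.225, x6 = 1.771.
Total cost: 1.86·1.225 + 13.12·1.771 = 25.5140.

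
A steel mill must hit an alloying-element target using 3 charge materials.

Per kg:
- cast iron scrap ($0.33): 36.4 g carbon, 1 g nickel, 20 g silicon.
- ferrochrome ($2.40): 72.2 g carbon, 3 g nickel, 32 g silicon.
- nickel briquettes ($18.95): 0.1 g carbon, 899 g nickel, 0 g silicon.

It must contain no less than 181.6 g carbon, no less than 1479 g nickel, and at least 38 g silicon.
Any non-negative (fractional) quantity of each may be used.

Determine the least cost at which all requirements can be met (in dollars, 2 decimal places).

$32.72

Treat it as an LP. Let x1 = kg of cast iron scrap, x2 = kg of ferrochrome, x3 = kg of nickel briquettes.
min 0.33x1 + 2.4x2 + 18.95x3 s.t.:
  36.4x1 + 72.2x2 + 0.1x3 ≥ 181.6   (carbon)
  1x1 + 3x2 + 899x3 ≥ 1479   (nickel)
  20x1 + 32x2 ≥ 38   (silicon)
  x1, x2, x3 ≥ 0.
The optimal basis is {cast iron scrap, nickel briquettes}; ferrochrome drops out. The carbon and nickel requirements are met with equality.
Optimal quantities: cast iron scrap = 4.985 kg, nickel briquettes = 1.64 kg.
Total cost: 0.33·4.985 + 18.95·1.64 = 32.7231.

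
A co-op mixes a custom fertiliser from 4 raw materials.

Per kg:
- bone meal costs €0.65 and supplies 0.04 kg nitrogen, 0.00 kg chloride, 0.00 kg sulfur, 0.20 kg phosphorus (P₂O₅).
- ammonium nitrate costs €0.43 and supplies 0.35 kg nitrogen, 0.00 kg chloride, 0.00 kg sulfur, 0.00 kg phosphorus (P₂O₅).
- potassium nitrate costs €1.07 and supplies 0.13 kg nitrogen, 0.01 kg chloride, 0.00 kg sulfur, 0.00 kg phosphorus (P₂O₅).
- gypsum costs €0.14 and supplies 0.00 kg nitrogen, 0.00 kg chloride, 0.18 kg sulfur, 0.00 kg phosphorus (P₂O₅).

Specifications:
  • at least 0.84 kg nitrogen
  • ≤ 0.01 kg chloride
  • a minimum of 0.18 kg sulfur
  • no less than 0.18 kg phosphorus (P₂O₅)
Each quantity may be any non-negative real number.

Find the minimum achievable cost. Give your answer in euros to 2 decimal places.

Let x1 = kg of bone meal, x2 = kg of ammonium nitrate, x3 = kg of potassium nitrate, x4 = kg of gypsum.
min 0.65x1 + 0.43x2 + 1.07x3 + 0.14x4 with:
  0.04x1 + 0.35x2 + 0.13x3 ≥ 0.84   (nitrogen)
  0.01x3 ≤ 0.01   (chloride)
  0.18x4 ≥ 0.18   (sulfur)
  0.2x1 ≥ 0.18   (phosphorus (P₂O₅))
  x1, x2, x3, x4 ≥ 0.
The optimal basis is {bone meal, ammonium nitrate, gypsum}; potassium nitrate drops out. Binding constraints: nitrogen, sulfur, phosphorus (P₂O₅).
Optimal quantities: bone meal = 0.9 kg, ammonium nitrate = 2.297 kg, gypsum = 1 kg.
Total cost: 0.65·0.9 + 0.43·2.297 + 0.14·1 = 1.7127.

€1.71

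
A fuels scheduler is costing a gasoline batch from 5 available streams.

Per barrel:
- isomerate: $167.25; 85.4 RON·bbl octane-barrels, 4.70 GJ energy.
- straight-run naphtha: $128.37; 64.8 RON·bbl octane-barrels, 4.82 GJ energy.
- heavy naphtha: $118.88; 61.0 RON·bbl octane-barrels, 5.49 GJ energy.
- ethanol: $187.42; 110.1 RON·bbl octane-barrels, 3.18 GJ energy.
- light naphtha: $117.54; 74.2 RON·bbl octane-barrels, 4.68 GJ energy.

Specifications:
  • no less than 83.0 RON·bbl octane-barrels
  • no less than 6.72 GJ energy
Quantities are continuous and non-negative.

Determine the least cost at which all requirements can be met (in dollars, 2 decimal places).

$151.60

Let x1 = barrels of isomerate, x2 = barrels of straight-run naphtha, x3 = barrels of heavy naphtha, x4 = barrels of ethanol, x5 = barrels of light naphtha.
min 167.25x1 + 128.37x2 + 118.88x3 + 187.42x4 + 117.54x5 s.t.:
  85.4x1 + 64.8x2 + 61x3 + 110.1x4 + 74.2x5 ≥ 83   (octane-barrels)
  4.7x1 + 4.82x2 + 5.49x3 + 3.18x4 + 4.68x5 ≥ 6.72   (energy)
  x1, x2, x3, x4, x5 ≥ 0.
The minimum-cost mix takes nothing from isomerate, straight-run naphtha, ethanol — only heavy naphtha, light naphtha. Binding constraints: octane-barrels and energy.
Solving gives x3 = 0.9041, x5 = 0.3754.
Cost = 118.88·0.9041 + 117.54·0.3754 = 151.6039.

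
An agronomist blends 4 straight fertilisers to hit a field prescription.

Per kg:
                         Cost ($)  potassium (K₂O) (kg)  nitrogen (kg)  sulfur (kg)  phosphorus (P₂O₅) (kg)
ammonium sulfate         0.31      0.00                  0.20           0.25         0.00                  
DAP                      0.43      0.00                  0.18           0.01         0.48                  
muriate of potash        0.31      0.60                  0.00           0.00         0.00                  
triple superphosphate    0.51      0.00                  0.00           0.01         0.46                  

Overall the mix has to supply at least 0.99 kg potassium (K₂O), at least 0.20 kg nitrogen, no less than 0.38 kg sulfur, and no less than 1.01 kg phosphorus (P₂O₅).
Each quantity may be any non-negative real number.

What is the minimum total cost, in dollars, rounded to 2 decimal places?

Treat it as an LP. Let x1 = kg of ammonium sulfate, x2 = kg of DAP, x3 = kg of muriate of potash, x4 = kg of triple superphosphate.
Minimise 0.31x1 + 0.43x2 + 0.31x3 + 0.51x4 with:
  0.6x3 ≥ 0.99   (potassium (K₂O))
  0.2x1 + 0.18x2 ≥ 0.2   (nitrogen)
  0.25x1 + 0.01x2 + 0.01x4 ≥ 0.38   (sulfur)
  0.48x2 + 0.46x4 ≥ 1.01   (phosphorus (P₂O₅))
  x1, x2, x3, x4 ≥ 0.
The minimum-cost mix takes nothing from triple superphosphate — only ammonium sulfate, DAP, muriate of potash. The potassium (K₂O), sulfur, phosphorus (P₂O₅) requirements are met with equality.
That vertex is x1 = 1.436, x2 = 2.104, x3 = 1.65.
Objective = 0.31·1.436 + 0.43·2.104 + 0.31·1.65 = 1.8614.

$1.86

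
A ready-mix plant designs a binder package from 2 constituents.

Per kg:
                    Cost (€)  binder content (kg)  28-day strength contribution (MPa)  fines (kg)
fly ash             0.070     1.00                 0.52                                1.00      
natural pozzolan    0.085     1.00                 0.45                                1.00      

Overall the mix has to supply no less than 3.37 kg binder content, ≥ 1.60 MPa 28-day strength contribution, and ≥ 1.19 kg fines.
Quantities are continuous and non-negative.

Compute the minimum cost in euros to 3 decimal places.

Set it up as a linear program. Let x1 = kg of fly ash, x2 = kg of natural pozzolan.
min 0.07x1 + 0.085x2 subject to:
  1x1 + 1x2 ≥ 3.37   (binder content)
  0.52x1 + 0.45x2 ≥ 1.6   (28-day strength contribution)
  1x1 + 1x2 ≥ 1.19   (fines)
  x1, x2 ≥ 0.
The minimum-cost mix takes nothing from natural pozzolan — only fly ash. There the binder content constraint is tight.
That vertex is x1 = 3.37.
Objective = 0.07·3.37 = 0.23590.

€0.236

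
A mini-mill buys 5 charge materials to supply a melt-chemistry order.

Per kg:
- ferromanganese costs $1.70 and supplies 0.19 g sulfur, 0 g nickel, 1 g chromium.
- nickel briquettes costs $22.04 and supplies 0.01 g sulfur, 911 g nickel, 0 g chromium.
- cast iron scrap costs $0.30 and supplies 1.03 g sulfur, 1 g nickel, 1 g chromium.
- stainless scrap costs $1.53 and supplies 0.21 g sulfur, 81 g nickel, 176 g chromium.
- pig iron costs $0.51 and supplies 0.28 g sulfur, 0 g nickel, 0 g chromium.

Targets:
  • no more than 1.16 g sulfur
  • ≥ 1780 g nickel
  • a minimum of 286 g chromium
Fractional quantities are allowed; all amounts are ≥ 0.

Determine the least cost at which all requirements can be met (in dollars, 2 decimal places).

$40.72

Let x1 = kg of ferromanganese, x2 = kg of nickel briquettes, x3 = kg of cast iron scrap, x4 = kg of stainless scrap, x5 = kg of pig iron.
min 1.7x1 + 22.04x2 + 0.3x3 + 1.53x4 + 0.51x5 s.t.:
  0.19x1 + 0.01x2 + 1.03x3 + 0.21x4 + 0.28x5 ≤ 1.16   (sulfur)
  911x2 + 1x3 + 81x4 ≥ 1780   (nickel)
  1x1 + 1x3 + 176x4 ≥ 286   (chromium)
  x1, x2, x3, x4, x5 ≥ 0.
At the optimum only nickel briquettes, stainless scrap are positive (ferromanganese, cast iron scrap, pig iron = 0). Binding constraints: sulfur and nickel.
Optimal quantities: nickel briquettes = 1.469 kg, stainless scrap = 5.454 kg.
Cost = 22.04·1.469 + 1.53·5.454 = 40.7214.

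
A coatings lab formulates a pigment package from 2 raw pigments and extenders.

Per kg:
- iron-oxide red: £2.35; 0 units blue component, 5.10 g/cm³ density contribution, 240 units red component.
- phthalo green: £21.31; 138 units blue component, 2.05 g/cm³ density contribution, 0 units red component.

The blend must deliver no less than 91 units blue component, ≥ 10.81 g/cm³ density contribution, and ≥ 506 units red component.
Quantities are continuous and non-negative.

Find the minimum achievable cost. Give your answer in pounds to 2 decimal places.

Treat it as an LP. Let x1 = kg of iron-oxide red, x2 = kg of phthalo green.
min 2.35x1 + 21.31x2 subject to:
  138x2 ≥ 91   (blue component)
  5.1x1 + 2.05x2 ≥ 10.81   (density contribution)
  240x1 ≥ 506   (red component)
  x1, x2 ≥ 0.
Both inputs are positive at the optimum. The blue component and red component requirements are met with equality.
Solving gives x1 = 2.108, x2 = 0.6594.
Objective = 2.35·2.108 + 21.31·0.6594 = 19.0056.

£19.01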